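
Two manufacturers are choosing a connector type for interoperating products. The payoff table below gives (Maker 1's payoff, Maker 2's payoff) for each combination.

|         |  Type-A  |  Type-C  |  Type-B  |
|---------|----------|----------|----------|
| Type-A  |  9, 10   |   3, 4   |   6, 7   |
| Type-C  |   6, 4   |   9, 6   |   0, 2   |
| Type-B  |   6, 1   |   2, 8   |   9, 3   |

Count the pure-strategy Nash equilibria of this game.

Both Type-A: Maker 1 gets 9 (best alternative 6); Maker 2 gets 10 (best alternative 7). Neither deviates — NE.
Both Type-C: Maker 1 gets 9 (best alternative 3); Maker 2 gets 6 (best alternative 4). Neither deviates — NE.
Both Type-B is not a NE: Maker 2 would switch to Type-C (8 > 3).
No other cell survives both best-response checks, so there are 2 pure NE.

2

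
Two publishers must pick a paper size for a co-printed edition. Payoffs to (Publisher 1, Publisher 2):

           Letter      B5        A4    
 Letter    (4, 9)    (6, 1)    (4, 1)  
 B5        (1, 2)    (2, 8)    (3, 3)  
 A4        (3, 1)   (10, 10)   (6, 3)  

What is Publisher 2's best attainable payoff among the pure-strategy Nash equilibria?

10

Both Letter is a pure NE (Publisher 1: 4 ≥ 3; Publisher 2: 9 ≥ 1). Publisher 2 gets 9.
(A4, B5) is a pure NE (Publisher 1: 10 ≥ 6; Publisher 2: 10 ≥ 3). Publisher 2 gets 10.
Every other cell has a profitable deviation for at least one player. Highest of {9, 10} is 10.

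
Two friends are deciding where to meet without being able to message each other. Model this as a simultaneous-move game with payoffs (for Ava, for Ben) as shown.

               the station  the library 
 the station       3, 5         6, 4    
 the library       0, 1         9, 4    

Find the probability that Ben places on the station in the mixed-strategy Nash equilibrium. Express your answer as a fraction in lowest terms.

Ben's mix q on the station must make Ava indifferent between the station and the library.
Ava's payoff from the station: 3q + 6(1−q). From the library: 0q + 9(1−q).
Set equal: 3q = 3(1−q) → q = 3/6 = 1/2.

1/2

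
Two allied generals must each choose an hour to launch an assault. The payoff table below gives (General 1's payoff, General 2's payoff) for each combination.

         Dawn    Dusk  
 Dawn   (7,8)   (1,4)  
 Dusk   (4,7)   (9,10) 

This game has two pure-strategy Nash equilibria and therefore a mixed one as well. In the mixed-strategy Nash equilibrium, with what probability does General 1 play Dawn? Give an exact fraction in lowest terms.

General 1's mix p on Dawn must make General 2 indifferent between Dawn and Dusk.
General 2's payoff from Dawn: 8p + 7(1−p). From Dusk: 4p + 10(1−p).
Set equal: 4p = 3(1−p) → p = 3/7.

3/7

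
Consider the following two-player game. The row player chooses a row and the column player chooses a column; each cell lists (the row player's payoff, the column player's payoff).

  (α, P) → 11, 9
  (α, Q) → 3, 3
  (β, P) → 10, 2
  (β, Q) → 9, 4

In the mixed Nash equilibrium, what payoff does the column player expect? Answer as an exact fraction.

The row player mixes with probability p on α, chosen so the column player is indifferent: 9p + 2(1−p) = 3p + 4(1−p) gives p = 1/4.
The column player's expected payoff is 9·1/4 + 2·3/4 = 15/4.

15/4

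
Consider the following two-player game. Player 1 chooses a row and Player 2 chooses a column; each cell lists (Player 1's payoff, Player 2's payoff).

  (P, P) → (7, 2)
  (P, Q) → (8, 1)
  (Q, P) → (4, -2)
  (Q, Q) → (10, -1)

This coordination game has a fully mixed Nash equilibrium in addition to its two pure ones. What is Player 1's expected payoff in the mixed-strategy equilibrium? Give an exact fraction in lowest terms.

Player 2 mixes with probability q on P, chosen so Player 1 is indifferent: 7q + 8(1−q) = 4q + 10(1−q) gives q = 2/5.
Player 1's expected payoff (from either row, since indifferent) is 7·2/5 + 8·3/5 = 38/5.

38/5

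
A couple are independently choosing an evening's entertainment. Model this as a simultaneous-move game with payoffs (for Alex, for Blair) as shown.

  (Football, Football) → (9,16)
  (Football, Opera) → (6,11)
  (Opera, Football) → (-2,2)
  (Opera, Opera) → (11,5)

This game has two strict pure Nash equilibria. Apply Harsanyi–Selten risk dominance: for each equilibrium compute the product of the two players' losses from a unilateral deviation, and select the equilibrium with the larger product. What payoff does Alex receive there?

At both Football: Alex loses 9 − (-2) = 11 by deviating; Blair loses 16 − 11 = 5. Product = 11·5 = 55.
At both Opera: Alex loses 11 − 6 = 5 by deviating; Blair loses 5 − 2 = 3. Product = 5·3 = 15.
55 > 15, so both Football is risk-dominant. Alex's payoff there is 9.

9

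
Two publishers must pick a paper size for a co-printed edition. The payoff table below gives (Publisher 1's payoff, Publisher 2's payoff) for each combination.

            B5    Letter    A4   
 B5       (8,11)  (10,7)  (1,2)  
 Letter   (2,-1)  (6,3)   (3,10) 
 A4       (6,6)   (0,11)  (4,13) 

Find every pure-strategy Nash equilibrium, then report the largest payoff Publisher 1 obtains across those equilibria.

8

Both B5 is a pure NE (Publisher 1: 8 ≥ 6; Publisher 2: 11 ≥ 7). Publisher 1 gets 8.
Both A4 is a pure NE (Publisher 1: 4 ≥ 3; Publisher 2: 13 ≥ 11). Publisher 1 gets 4.
Every other cell has a profitable deviation for at least one player. Highest of {8, 4} is 8.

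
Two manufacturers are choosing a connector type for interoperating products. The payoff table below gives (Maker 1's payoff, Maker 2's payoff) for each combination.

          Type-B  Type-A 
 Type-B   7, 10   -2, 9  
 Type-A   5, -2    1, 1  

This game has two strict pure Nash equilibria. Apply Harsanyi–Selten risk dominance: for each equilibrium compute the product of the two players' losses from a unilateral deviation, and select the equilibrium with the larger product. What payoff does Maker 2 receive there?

1

At both Type-B: Maker 1 loses 7 − 5 = 2 by deviating; Maker 2 loses 10 − 9 = 1. Product = 2·1 = 2.
At both Type-A: Maker 1 loses 1 − (-2) = 3 by deviating; Maker 2 loses 1 − (-2) = 3. Product = 3·3 = 9.
9 > 2, so both Type-A is risk-dominant. Maker 2's payoff there is 1.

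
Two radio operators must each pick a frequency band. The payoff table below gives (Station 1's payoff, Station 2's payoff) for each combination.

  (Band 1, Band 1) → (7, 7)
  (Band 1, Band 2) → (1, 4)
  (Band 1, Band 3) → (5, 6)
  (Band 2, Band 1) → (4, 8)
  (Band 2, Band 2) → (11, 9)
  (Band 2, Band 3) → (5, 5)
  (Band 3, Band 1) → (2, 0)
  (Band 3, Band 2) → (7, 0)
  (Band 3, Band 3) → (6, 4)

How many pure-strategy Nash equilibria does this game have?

3

Both Band 1: Station 1 gets 7 (best alternative 4); Station 2 gets 7 (best alternative 6). Neither deviates — NE.
Both Band 2: Station 1 gets 11 (best alternative 7); Station 2 gets 9 (best alternative 8). Neither deviates — NE.
Both Band 3: Station 1 gets 6 (best alternative 5); Station 2 gets 4 (best alternative 0). Neither deviates — NE.
(Band 1, Band 3) is not a NE: Station 1 would switch to Band 3 (6 > 5).
No other cell survives both best-response checks, so there are 3 pure NE.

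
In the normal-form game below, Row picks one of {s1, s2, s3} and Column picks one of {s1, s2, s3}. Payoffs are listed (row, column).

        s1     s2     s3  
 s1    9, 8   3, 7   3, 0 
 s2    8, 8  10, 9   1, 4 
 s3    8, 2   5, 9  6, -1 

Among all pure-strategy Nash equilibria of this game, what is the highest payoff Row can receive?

Both s1 is a pure NE (Row: 9 ≥ 8; Column: 8 ≥ 7). Row gets 9.
Both s2 is a pure NE (Row: 10 ≥ 5; Column: 9 ≥ 8). Row gets 10.
Every other cell has a profitable deviation for at least one player. Highest of {9, 10} is 10.

10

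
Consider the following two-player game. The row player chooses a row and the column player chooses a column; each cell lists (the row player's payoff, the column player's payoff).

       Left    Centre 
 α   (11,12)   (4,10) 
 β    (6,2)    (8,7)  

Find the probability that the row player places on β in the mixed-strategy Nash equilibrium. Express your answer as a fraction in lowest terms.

The row player's mix p on α must make the column player indifferent between Left and Centre.
The column player's payoff from Left: 12p + 2(1−p). From Centre: 10p + 7(1−p).
Set equal: 2p = 5(1−p) → p = 5/7.
Probability on β is 1 − 5/7 = 2/7.

2/7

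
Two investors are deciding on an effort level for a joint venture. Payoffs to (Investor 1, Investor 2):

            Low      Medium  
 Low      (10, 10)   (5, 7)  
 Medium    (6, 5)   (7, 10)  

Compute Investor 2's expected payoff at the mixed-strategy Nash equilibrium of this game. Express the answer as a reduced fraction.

65/8

Investor 1 mixes with probability p on Low, chosen so Investor 2 is indifferent: 10p + 5(1−p) = 7p + 10(1−p) gives p = 5/8.
Investor 2's expected payoff is 10·5/8 + 5·3/8 = 65/8.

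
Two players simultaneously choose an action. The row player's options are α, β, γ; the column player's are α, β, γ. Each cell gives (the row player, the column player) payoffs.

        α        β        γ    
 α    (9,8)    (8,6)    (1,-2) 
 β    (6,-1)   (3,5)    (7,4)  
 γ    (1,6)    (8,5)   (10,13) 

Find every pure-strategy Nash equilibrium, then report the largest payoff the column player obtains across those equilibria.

13

Both α is a pure NE (the row player: 9 ≥ 6; the column player: 8 ≥ 6). The column player gets 8.
Both γ is a pure NE (the row player: 10 ≥ 7; the column player: 13 ≥ 6). The column player gets 13.
Every other cell has a profitable deviation for at least one player. Highest of {8, 13} is 13.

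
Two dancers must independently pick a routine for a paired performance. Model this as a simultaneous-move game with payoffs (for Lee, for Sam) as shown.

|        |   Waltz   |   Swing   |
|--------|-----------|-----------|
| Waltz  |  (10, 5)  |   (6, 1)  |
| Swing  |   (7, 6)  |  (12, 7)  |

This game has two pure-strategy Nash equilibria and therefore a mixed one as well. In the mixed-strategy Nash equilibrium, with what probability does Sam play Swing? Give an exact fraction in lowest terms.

Sam's mix q on Waltz must make Lee indifferent between Waltz and Swing.
Lee's payoff from Waltz: 10q + 6(1−q). From Swing: 7q + 12(1−q).
Set equal: 3q = 6(1−q) → q = 6/9 = 2/3.
Probability on Swing is 1 − 2/3 = 1/3.

1/3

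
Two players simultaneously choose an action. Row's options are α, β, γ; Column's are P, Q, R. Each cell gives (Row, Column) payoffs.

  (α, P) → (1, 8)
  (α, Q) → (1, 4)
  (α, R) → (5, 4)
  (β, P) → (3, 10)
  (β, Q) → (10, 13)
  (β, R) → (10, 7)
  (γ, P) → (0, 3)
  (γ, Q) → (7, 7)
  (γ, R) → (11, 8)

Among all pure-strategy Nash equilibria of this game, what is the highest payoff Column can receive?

13

(β, Q) is a pure NE (Row: 10 ≥ 7; Column: 13 ≥ 10). Column gets 13.
(γ, R) is a pure NE (Row: 11 ≥ 10; Column: 8 ≥ 7). Column gets 8.
Every other cell has a profitable deviation for at least one player. Highest of {13, 8} is 13.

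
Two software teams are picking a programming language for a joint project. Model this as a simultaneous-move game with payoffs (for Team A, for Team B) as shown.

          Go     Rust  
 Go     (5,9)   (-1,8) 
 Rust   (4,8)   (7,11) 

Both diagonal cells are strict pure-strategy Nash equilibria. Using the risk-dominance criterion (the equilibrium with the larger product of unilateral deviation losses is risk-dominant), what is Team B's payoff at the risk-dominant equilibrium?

11

At both Go: Team A loses 5 − 4 = 1 by deviating; Team B loses 9 − 8 = 1. Product = 1·1 = 1.
At both Rust: Team A loses 7 − (-1) = 8 by deviating; Team B loses 11 − 8 = 3. Product = 8·3 = 24.
24 > 1, so both Rust is risk-dominant. Team B's payoff there is 11.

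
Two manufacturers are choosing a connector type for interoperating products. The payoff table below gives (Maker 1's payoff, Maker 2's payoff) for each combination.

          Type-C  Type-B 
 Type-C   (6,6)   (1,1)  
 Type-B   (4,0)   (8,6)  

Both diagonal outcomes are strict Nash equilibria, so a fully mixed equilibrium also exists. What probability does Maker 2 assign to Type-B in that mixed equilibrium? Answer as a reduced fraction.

Maker 2's mix q on Type-C must make Maker 1 indifferent between Type-C and Type-B.
Maker 1's payoff from Type-C: 6q + 1(1−q). From Type-B: 4q + 8(1−q).
Set equal: 2q = 7(1−q) → q = 7/9.
Probability on Type-B is 1 − 7/9 = 2/9.

2/9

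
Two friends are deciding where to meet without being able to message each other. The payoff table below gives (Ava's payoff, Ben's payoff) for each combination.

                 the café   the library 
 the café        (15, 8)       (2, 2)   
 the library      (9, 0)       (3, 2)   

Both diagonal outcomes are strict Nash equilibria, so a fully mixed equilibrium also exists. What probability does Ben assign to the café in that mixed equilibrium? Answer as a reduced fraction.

1/7

Ben's mix q on the café must make Ava indifferent between the café and the library.
Ava's payoff from the café: 15q + 2(1−q). From the library: 9q + 3(1−q).
Set equal: 6q = 1(1−q) → q = 1/7.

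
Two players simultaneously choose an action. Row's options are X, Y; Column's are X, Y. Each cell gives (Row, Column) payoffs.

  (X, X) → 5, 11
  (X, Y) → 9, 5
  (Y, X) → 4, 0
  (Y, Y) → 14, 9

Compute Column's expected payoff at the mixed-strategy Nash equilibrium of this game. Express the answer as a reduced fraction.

Row mixes with probability p on X, chosen so Column is indifferent: 11p + 0(1−p) = 5p + 9(1−p) gives p = 3/5.
Column's expected payoff is 11·3/5 + 0·2/5 = 33/5.

33/5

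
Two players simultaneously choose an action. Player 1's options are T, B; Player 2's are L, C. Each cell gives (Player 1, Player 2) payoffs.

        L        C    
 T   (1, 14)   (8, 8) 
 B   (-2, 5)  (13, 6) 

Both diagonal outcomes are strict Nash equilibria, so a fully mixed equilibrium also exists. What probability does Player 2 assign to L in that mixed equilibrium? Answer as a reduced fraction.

5/8

Player 2's mix q on L must make Player 1 indifferent between T and B.
Player 1's payoff from T: 1q + 8(1−q). From B: (-2)q + 13(1−q).
Set equal: 3q = 5(1−q) → q = 5/8.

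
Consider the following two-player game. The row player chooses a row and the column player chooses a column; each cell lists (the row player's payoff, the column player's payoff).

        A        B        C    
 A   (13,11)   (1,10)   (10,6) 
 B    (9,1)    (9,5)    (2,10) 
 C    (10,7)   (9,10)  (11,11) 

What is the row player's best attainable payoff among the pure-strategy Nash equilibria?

Both A is a pure NE (the row player: 13 ≥ 10; the column player: 11 ≥ 10). The row player gets 13.
Both C is a pure NE (the row player: 11 ≥ 10; the column player: 11 ≥ 10). The row player gets 11.
Every other cell has a profitable deviation for at least one player. Highest of {13, 11} is 13.

13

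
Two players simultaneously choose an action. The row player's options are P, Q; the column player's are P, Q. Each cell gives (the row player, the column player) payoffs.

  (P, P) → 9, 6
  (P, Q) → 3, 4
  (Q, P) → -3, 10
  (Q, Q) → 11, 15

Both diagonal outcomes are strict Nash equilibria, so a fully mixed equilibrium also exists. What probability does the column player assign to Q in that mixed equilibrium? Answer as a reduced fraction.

3/5

The column player's mix q on P must make the row player indifferent between P and Q.
The row player's payoff from P: 9q + 3(1−q). From Q: (-3)q + 11(1−q).
Set equal: 12q = 8(1−q) → q = 8/20 = 2/5.
Probability on Q is 1 − 2/5 = 3/5.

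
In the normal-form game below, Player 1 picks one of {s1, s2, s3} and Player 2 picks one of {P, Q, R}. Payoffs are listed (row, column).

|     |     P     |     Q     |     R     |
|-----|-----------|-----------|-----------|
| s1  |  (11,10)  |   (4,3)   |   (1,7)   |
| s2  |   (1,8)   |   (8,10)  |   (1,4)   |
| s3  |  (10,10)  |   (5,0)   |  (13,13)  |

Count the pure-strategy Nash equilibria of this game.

3

(s1, P): Player 1 gets 11 (best alternative 10); Player 2 gets 10 (best alternative 7). Neither deviates — NE.
(s2, Q): Player 1 gets 8 (best alternative 5); Player 2 gets 10 (best alternative 8). Neither deviates — NE.
(s3, R): Player 1 gets 13 (best alternative 1); Player 2 gets 13 (best alternative 10). Neither deviates — NE.
(s2, P) is not a NE: Player 1 would switch to s1 (11 > 1).
No other cell survives both best-response checks, so there are 3 pure NE.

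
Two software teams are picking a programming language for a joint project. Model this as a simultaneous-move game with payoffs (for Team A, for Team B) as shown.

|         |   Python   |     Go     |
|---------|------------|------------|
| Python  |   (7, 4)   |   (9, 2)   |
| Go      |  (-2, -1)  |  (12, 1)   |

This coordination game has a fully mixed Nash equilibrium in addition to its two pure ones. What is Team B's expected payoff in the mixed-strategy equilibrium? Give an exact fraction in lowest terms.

3/2

Team A mixes with probability p on Python, chosen so Team B is indifferent: 4p + (-1)(1−p) = 2p + 1(1−p) gives p = 1/2.
Team B's expected payoff is 4·1/2 + (-1)·1/2 = 3/2.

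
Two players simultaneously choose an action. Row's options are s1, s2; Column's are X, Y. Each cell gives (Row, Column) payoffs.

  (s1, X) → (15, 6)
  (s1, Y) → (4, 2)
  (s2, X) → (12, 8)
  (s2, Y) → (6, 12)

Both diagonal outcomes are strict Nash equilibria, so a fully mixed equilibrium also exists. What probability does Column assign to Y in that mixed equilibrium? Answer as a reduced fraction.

Column's mix q on X must make Row indifferent between s1 and s2.
Row's payoff from s1: 15q + 4(1−q). From s2: 12q + 6(1−q).
Set equal: 3q = 2(1−q) → q = 2/5.
Probability on Y is 1 − 2/5 = 3/5.

3/5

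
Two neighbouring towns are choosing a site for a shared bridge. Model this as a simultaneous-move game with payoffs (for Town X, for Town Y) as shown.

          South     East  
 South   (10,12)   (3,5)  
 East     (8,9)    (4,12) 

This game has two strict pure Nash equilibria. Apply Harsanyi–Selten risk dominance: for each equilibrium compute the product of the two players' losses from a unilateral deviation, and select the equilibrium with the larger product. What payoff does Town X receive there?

At both South: Town X loses 10 − 8 = 2 by deviating; Town Y loses 12 − 5 = 7. Product = 2·7 = 14.
At both East: Town X loses 4 − 3 = 1 by deviating; Town Y loses 12 − 9 = 3. Product = 1·3 = 3.
14 > 3, so both South is risk-dominant. Town X's payoff there is 10.

10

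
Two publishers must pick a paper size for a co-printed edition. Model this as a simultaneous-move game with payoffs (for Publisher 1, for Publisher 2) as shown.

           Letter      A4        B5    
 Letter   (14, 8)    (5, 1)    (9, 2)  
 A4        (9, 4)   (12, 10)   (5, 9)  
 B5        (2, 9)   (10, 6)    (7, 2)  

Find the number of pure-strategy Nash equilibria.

Both Letter: Publisher 1 gets 14 (best alternative 9); Publisher 2 gets 8 (best alternative 2). Neither deviates — NE.
Both A4: Publisher 1 gets 12 (best alternative 10); Publisher 2 gets 10 (best alternative 9). Neither deviates — NE.
Both B5 is not a NE: Publisher 1 would switch to Letter (9 > 7).
No other cell survives both best-response checks, so there are 2 pure NE.

2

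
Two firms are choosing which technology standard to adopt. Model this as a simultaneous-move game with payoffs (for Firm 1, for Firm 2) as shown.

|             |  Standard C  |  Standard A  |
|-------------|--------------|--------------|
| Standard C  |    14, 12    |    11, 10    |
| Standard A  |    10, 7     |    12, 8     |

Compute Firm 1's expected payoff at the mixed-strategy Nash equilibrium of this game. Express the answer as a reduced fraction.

Firm 2 mixes with probability q on Standard C, chosen so Firm 1 is indifferent: 14q + 11(1−q) = 10q + 12(1−q) gives q = 1/5.
Firm 1's expected payoff (from either row, since indifferent) is 14·1/5 + 11·4/5 = 58/5.

58/5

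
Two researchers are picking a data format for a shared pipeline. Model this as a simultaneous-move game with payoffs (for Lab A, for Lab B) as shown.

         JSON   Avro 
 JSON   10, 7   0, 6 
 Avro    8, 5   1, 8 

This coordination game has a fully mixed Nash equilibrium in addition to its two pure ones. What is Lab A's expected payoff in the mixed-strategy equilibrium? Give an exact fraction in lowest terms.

Lab B mixes with probability q on JSON, chosen so Lab A is indifferent: 10q + 0(1−q) = 8q + 1(1−q) gives q = 1/3.
Lab A's expected payoff (from either row, since indifferent) is 10·1/3 + 0·2/3 = 10/3.

10/3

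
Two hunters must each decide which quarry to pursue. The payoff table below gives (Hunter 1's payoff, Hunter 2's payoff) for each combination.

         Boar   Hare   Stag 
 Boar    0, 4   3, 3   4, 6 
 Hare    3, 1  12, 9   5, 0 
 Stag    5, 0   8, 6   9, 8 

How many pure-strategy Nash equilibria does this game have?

Both Hare: Hunter 1 gets 12 (best alternative 8); Hunter 2 gets 9 (best alternative 1). Neither deviates — NE.
Both Stag: Hunter 1 gets 9 (best alternative 5); Hunter 2 gets 8 (best alternative 6). Neither deviates — NE.
Both Boar is not a NE: Hunter 1 would switch to Stag (5 > 0).
No other cell survives both best-response checks, so there are 2 pure NE.

2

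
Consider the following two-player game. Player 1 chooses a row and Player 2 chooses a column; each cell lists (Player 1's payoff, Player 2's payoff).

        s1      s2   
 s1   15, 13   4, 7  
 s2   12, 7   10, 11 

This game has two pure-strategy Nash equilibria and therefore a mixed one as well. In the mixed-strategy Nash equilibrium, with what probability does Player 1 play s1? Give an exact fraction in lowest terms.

Player 1's mix p on s1 must make Player 2 indifferent between s1 and s2.
Player 2's payoff from s1: 13p + 7(1−p). From s2: 7p + 11(1−p).
Set equal: 6p = 4(1−p) → p = 4/10 = 2/5.

2/5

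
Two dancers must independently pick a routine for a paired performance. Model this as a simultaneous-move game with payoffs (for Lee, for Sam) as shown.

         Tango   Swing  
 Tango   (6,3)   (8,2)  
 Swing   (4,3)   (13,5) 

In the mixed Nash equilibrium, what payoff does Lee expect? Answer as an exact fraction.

46/7

Sam mixes with probability q on Tango, chosen so Lee is indifferent: 6q + 8(1−q) = 4q + 13(1−q) gives q = 5/7.
Lee's expected payoff (from either row, since indifferent) is 6·5/7 + 8·2/7 = 46/7.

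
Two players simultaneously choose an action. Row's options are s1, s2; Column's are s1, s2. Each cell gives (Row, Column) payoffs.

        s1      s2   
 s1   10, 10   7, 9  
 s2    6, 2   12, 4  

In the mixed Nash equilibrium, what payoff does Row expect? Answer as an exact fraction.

Column mixes with probability q on s1, chosen so Row is indifferent: 10q + 7(1−q) = 6q + 12(1−q) gives q = 5/9.
Row's expected payoff (from either row, since indifferent) is 10·5/9 + 7·4/9 = 26/3.

26/3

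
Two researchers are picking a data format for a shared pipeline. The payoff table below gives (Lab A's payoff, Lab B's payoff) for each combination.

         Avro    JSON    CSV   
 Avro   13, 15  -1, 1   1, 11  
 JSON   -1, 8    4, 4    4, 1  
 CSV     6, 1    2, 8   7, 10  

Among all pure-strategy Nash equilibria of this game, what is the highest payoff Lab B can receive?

Both Avro is a pure NE (Lab A: 13 ≥ 6; Lab B: 15 ≥ 11). Lab B gets 15.
Both CSV is a pure NE (Lab A: 7 ≥ 4; Lab B: 10 ≥ 8). Lab B gets 10.
Every other cell has a profitable deviation for at least one player. Highest of {15, 10} is 15.

15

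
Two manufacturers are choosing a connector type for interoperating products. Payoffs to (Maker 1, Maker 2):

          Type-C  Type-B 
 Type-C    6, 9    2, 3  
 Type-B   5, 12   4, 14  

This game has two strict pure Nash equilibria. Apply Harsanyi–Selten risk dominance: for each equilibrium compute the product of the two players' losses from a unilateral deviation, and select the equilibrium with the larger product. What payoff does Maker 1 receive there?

At both Type-C: Maker 1 loses 6 − 5 = 1 by deviating; Maker 2 loses 9 − 3 = 6. Product = 1·6 = 6.
At both Type-B: Maker 1 loses 4 − 2 = 2 by deviating; Maker 2 loses 14 − 12 = 2. Product = 2·2 = 4.
6 > 4, so both Type-C is risk-dominant. Maker 1's payoff there is 6.

6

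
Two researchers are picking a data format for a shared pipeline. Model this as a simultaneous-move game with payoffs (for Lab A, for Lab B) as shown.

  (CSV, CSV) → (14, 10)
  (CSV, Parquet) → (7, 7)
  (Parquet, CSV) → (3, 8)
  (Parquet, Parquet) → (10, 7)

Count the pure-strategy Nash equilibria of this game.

1

Both CSV: Lab A gets 14 (best alternative 3); Lab B gets 10 (best alternative 7). Neither deviates — NE.
Both Parquet is not a NE: Lab B would switch to CSV (8 > 7).
No other cell survives both best-response checks, so there is 1 pure NE.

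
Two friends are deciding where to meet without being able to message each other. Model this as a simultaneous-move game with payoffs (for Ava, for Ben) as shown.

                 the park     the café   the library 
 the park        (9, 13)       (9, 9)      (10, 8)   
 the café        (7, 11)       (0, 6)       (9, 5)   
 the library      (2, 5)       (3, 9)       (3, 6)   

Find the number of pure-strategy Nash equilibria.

Both the park: Ava gets 9 (best alternative 7); Ben gets 13 (best alternative 9). Neither deviates — NE.
Both the library is not a NE: Ava would switch to the park (10 > 3).
No other cell survives both best-response checks, so there is 1 pure NE.

1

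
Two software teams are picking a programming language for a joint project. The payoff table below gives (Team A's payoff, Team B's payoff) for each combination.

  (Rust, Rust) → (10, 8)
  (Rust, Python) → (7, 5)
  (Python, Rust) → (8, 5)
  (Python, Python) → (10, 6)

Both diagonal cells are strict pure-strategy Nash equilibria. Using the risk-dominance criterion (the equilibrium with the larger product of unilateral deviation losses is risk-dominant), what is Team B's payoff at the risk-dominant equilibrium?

At both Rust: Team A loses 10 − 8 = 2 by deviating; Team B loses 8 − 5 = 3. Product = 2·3 = 6.
At both Python: Team A loses 10 − 7 = 3 by deviating; Team B loses 6 − 5 = 1. Product = 3·1 = 3.
6 > 3, so both Rust is risk-dominant. Team B's payoff there is 8.

8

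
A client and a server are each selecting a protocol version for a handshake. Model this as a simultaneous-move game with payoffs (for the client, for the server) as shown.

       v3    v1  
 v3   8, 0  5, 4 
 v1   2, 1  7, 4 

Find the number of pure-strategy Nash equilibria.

1

Both v1: the client gets 7 (best alternative 5); the server gets 4 (best alternative 1). Neither deviates — NE.
Both v3 is not a NE: the server would switch to v1 (4 > 0).
No other cell survives both best-response checks, so there is 1 pure NE.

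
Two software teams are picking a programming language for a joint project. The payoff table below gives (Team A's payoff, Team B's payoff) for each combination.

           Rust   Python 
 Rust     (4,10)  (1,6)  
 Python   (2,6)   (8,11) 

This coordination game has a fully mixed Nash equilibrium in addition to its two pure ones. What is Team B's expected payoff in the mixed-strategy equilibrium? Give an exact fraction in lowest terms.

74/9

Team A mixes with probability p on Rust, chosen so Team B is indifferent: 10p + 6(1−p) = 6p + 11(1−p) gives p = 5/9.
Team B's expected payoff is 10·5/9 + 6·4/9 = 74/9.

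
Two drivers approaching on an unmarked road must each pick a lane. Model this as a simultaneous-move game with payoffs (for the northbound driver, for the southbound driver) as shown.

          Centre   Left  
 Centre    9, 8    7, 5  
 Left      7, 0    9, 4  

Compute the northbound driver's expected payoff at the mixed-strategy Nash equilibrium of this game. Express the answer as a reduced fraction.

8

The southbound driver mixes with probability q on Centre, chosen so the northbound driver is indifferent: 9q + 7(1−q) = 7q + 9(1−q) gives q = 1/2.
The northbound driver's expected payoff (from either row, since indifferent) is 9·1/2 + 7·1/2 = 8.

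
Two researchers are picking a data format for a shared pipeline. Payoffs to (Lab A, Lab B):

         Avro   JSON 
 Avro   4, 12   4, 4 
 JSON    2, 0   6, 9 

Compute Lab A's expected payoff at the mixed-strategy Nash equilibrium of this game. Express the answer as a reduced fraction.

4

Lab B mixes with probability q on Avro, chosen so Lab A is indifferent: 4q + 4(1−q) = 2q + 6(1−q) gives q = 1/2.
Lab A's expected payoff (from either row, since indifferent) is 4·1/2 + 4·1/2 = 4.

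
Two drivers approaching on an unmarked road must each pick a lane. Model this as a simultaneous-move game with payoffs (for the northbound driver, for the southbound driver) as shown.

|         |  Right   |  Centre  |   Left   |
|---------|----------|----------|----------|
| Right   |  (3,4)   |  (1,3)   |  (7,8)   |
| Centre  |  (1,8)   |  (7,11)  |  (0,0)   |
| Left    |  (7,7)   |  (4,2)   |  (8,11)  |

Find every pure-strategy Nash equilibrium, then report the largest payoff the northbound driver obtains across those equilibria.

Both Centre is a pure NE (the northbound driver: 7 ≥ 4; the southbound driver: 11 ≥ 8). The northbound driver gets 7.
Both Left is a pure NE (the northbound driver: 8 ≥ 7; the southbound driver: 11 ≥ 7). The northbound driver gets 8.
Every other cell has a profitable deviation for at least one player. Highest of {7, 8} is 8.

8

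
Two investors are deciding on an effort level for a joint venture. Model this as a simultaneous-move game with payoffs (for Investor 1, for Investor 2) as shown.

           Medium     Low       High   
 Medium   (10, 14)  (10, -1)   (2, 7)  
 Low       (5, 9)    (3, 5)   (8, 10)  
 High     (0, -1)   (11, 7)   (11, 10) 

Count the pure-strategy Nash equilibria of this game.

2

Both Medium: Investor 1 gets 10 (best alternative 5); Investor 2 gets 14 (best alternative 7). Neither deviates — NE.
Both High: Investor 1 gets 11 (best alternative 8); Investor 2 gets 10 (best alternative 7). Neither deviates — NE.
Both Low is not a NE: Investor 1 would switch to High (11 > 3).
No other cell survives both best-response checks, so there are 2 pure NE.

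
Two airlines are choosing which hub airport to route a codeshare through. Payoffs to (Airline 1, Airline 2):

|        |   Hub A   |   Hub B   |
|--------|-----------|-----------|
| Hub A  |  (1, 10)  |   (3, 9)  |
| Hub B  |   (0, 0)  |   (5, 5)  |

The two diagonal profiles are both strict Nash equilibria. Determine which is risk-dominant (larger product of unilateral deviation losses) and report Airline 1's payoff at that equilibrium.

At both Hub A: Airline 1 loses 1 − 0 = 1 by deviating; Airline 2 loses 10 − 9 = 1. Product = 1·1 = 1.
At both Hub B: Airline 1 loses 5 − 3 = 2 by deviating; Airline 2 loses 5 − 0 = 5. Product = 2·5 = 10.
10 > 1, so both Hub B is risk-dominant. Airline 1's payoff there is 5.

5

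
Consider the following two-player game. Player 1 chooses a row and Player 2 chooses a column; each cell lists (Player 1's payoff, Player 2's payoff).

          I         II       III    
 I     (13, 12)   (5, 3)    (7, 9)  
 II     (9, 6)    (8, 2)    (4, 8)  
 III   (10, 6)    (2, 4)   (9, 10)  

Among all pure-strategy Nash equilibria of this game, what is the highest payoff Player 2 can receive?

12

Both I is a pure NE (Player 1: 13 ≥ 10; Player 2: 12 ≥ 9). Player 2 gets 12.
Both III is a pure NE (Player 1: 9 ≥ 7; Player 2: 10 ≥ 6). Player 2 gets 10.
Every other cell has a profitable deviation for at least one player. Highest of {12, 10} is 12.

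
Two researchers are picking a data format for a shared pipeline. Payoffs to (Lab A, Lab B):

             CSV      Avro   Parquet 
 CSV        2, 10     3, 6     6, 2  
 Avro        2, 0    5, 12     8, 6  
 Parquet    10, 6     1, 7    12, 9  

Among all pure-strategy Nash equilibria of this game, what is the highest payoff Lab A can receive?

12

Both Avro is a pure NE (Lab A: 5 ≥ 3; Lab B: 12 ≥ 6). Lab A gets 5.
Both Parquet is a pure NE (Lab A: 12 ≥ 8; Lab B: 9 ≥ 7). Lab A gets 12.
Every other cell has a profitable deviation for at least one player. Highest of {5, 12} is 12.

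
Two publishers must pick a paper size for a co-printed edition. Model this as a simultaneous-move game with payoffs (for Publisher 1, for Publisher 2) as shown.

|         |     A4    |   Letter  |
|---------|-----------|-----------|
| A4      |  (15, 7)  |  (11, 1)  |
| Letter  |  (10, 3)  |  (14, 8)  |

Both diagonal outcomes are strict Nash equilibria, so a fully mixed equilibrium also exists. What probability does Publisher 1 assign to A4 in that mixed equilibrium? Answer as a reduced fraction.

5/11

Publisher 1's mix p on A4 must make Publisher 2 indifferent between A4 and Letter.
Publisher 2's payoff from A4: 7p + 3(1−p). From Letter: 1p + 8(1−p).
Set equal: 6p = 5(1−p) → p = 5/11.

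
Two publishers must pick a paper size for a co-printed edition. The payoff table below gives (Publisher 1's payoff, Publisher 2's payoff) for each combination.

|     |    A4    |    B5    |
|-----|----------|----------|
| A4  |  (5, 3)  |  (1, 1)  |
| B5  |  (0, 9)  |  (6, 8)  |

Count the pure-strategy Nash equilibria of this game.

1

Both A4: Publisher 1 gets 5 (best alternative 0); Publisher 2 gets 3 (best alternative 1). Neither deviates — NE.
Both B5 is not a NE: Publisher 2 would switch to A4 (9 > 8).
No other cell survives both best-response checks, so there is 1 pure NE.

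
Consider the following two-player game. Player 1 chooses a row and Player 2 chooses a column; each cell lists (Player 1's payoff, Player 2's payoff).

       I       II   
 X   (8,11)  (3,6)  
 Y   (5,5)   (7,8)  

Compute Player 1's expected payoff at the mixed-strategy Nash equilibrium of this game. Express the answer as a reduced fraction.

41/7

Player 2 mixes with probability q on I, chosen so Player 1 is indifferent: 8q + 3(1−q) = 5q + 7(1−q) gives q = 4/7.
Player 1's expected payoff (from either row, since indifferent) is 8·4/7 + 3·3/7 = 41/7.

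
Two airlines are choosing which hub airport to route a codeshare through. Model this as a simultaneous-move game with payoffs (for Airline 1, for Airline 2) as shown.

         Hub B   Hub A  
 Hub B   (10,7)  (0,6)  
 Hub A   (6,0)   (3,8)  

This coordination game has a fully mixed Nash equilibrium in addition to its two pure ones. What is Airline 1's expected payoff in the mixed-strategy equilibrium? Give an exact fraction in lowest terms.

Airline 2 mixes with probability q on Hub B, chosen so Airline 1 is indifferent: 10q + 0(1−q) = 6q + 3(1−q) gives q = 3/7.
Airline 1's expected payoff (from either row, since indifferent) is 10·3/7 + 0·4/7 = 30/7.

30/7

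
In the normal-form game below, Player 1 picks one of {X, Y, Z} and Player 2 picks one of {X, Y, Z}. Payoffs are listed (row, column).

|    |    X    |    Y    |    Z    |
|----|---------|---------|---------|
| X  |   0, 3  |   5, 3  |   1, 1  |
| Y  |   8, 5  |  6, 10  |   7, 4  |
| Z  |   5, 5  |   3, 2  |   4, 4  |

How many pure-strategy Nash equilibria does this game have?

1

Both Y: Player 1 gets 6 (best alternative 5); Player 2 gets 10 (best alternative 5). Neither deviates — NE.
Both Z is not a NE: Player 1 would switch to Y (7 > 4).
No other cell survives both best-response checks, so there is 1 pure NE.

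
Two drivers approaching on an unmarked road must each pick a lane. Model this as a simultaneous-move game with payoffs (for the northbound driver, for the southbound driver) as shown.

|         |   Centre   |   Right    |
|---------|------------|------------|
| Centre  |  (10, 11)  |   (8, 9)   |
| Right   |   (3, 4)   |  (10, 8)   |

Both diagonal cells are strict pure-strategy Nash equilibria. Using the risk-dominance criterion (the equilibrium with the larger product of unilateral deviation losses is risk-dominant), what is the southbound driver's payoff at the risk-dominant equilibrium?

11

At both Centre: the northbound driver loses 10 − 3 = 7 by deviating; the southbound driver loses 11 − 9 = 2. Product = 7·2 = 14.
At both Right: the northbound driver loses 10 − 8 = 2 by deviating; the southbound driver loses 8 − 4 = 4. Product = 2·4 = 8.
14 > 8, so both Centre is risk-dominant. The southbound driver's payoff there is 11.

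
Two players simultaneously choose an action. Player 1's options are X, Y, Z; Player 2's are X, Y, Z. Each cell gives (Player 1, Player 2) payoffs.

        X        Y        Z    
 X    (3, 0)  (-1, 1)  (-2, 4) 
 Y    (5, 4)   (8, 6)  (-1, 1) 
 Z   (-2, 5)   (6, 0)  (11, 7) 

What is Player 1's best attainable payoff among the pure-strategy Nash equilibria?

11

Both Y is a pure NE (Player 1: 8 ≥ 6; Player 2: 6 ≥ 4). Player 1 gets 8.
Both Z is a pure NE (Player 1: 11 ≥ -1; Player 2: 7 ≥ 5). Player 1 gets 11.
Every other cell has a profitable deviation for at least one player. Highest of {8, 11} is 11.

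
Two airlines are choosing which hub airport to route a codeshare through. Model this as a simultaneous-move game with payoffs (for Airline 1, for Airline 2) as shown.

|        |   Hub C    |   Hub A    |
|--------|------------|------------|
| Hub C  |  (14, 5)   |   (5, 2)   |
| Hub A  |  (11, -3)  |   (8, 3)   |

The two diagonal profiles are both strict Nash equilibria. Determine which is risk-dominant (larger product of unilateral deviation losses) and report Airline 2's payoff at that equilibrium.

At both Hub C: Airline 1 loses 14 − 11 = 3 by deviating; Airline 2 loses 5 − 2 = 3. Product = 3·3 = 9.
At both Hub A: Airline 1 loses 8 − 5 = 3 by deviating; Airline 2 loses 3 − (-3) = 6. Product = 3·6 = 18.
18 > 9, so both Hub A is risk-dominant. Airline 2's payoff there is 3.

3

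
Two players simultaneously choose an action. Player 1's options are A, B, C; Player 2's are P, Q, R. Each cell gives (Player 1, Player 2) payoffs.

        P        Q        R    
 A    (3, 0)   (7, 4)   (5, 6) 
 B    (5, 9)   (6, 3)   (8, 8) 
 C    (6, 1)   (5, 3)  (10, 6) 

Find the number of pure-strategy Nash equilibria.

(C, R): Player 1 gets 10 (best alternative 8); Player 2 gets 6 (best alternative 3). Neither deviates — NE.
(A, P) is not a NE: Player 1 would switch to C (6 > 3).
No other cell survives both best-response checks, so there is 1 pure NE.

1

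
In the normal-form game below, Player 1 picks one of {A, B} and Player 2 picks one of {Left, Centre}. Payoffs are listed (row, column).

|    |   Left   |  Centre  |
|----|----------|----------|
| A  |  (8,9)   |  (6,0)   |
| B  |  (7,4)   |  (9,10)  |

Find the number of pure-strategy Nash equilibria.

2

(A, Left): Player 1 gets 8 (best alternative 7); Player 2 gets 9 (best alternative 0). Neither deviates — NE.
(B, Centre): Player 1 gets 9 (best alternative 6); Player 2 gets 10 (best alternative 4). Neither deviates — NE.
(A, Centre) is not a NE: Player 1 would switch to B (9 > 6).
No other cell survives both best-response checks, so there are 2 pure NE.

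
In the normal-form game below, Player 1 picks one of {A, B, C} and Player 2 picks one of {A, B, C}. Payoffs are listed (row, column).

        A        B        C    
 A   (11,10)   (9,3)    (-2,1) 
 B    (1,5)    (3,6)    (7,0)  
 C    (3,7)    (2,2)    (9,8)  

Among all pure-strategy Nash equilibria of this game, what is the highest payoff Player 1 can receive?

Both A is a pure NE (Player 1: 11 ≥ 3; Player 2: 10 ≥ 3). Player 1 gets 11.
Both C is a pure NE (Player 1: 9 ≥ 7; Player 2: 8 ≥ 7). Player 1 gets 9.
Every other cell has a profitable deviation for at least one player. Highest of {11, 9} is 11.

11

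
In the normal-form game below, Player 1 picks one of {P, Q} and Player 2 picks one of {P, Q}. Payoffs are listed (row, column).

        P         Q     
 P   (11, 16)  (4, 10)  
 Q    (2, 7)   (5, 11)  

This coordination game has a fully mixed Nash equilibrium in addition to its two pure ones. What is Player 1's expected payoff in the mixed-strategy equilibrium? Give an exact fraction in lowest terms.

47/10

Player 2 mixes with probability q on P, chosen so Player 1 is indifferent: 11q + 4(1−q) = 2q + 5(1−q) gives q = 1/10.
Player 1's expected payoff (from either row, since indifferent) is 11·1/10 + 4·9/10 = 47/10.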